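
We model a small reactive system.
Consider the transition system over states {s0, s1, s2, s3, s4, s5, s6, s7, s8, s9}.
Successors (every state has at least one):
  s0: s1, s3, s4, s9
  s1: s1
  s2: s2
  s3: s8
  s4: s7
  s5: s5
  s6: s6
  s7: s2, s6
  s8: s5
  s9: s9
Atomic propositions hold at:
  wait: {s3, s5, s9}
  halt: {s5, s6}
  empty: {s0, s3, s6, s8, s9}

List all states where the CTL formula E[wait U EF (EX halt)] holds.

Sat(EX halt) = {s : some successor in {s5, s6}} = {s5, s6, s7, s8}
EF (EX halt): least fixpoint, start Z0 = {s5, s6, s7, s8}, add states with some successor in Z. Z1 = {s3, s4, s5, s6, s7, s8}; Z2 = {s0, s3, s4, s5, s6, s7, s8}; fixed.
Sat(EF (EX halt)) = {s0, s3, s4, s5, s6, s7, s8}
E[wait U EF (EX halt)]: least fixpoint, start Z0 = Sat(EF (EX halt)) = {s0, s3, s4, s5, s6, s7, s8}, add states in Sat(wait) with some successor in Z. Already a fixed point.
Sat(E[wait U EF (EX halt)]) = {s0, s3, s4, s5, s6, s7, s8}

{s0, s3, s4, s5, s6, s7, s8}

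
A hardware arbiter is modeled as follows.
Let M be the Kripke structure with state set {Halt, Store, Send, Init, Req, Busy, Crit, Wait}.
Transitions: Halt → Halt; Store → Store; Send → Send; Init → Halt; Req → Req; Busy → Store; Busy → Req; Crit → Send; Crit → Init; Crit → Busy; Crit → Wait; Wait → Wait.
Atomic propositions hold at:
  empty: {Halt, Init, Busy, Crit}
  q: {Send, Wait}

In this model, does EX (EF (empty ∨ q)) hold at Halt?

Yes

Sat(empty ∨ q) = {Halt, Send, Init, Busy, Crit, Wait}
EF (empty ∨ q): least fixpoint, start Z0 = {Halt, Send, Init, Busy, Crit, Wait}, add states with some successor in Z. Already a fixed point.
Sat(EF (empty ∨ q)) = {Halt, Send, Init, Busy, Crit, Wait}
Sat(EX (EF (empty ∨ q))) = {s : some successor in {Halt, Send, Init, Busy, Crit, Wait}} = {Halt, Send, Init, Crit, Wait}
Halt ∈ Sat(EX (EF (empty ∨ q))) = {Halt, Send, Init, Crit, Wait}, so the formula holds at Halt.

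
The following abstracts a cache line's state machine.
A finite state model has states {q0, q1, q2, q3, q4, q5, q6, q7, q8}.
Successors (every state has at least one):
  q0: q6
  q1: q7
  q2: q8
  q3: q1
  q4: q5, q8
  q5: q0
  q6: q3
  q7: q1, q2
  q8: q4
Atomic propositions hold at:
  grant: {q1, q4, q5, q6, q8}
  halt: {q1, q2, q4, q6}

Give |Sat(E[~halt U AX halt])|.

5

Sat(~halt) = {q0, q3, q5, q7, q8}
Sat(AX halt) = {s : every successor in {q1, q2, q4, q6}} = {q0, q3, q7, q8}
E[~halt U AX halt]: least fixpoint, start Z0 = Sat(AX halt) = {q0, q3, q7, q8}, add states in Sat(~halt) with some successor in Z. Z1 = {q0, q3, q5, q7, q8}; fixed.
Sat(E[~halt U AX halt]) = {q0, q3, q5, q7, q8}
|Sat(E[~halt U AX halt])| = |{q0, q3, q5, q7, q8}| = 5.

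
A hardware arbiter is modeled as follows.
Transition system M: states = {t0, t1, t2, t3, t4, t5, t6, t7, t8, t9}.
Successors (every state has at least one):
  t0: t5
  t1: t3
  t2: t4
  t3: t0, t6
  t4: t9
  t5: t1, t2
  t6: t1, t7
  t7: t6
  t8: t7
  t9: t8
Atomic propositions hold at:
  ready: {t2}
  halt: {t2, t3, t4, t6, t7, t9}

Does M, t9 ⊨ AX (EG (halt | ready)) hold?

Sat(halt | ready) = {t2, t3, t4, t6, t7, t9}
EG (halt | ready): greatest fixpoint, start Z0 = {t2, t3, t4, t6, t7, t9}, keep only states in Sat with some successor in Z. Z1 = {t2, t3, t4, t6, t7}; Z2 = {t2, t3, t6, t7}; Z3 = {t3, t6, t7}; fixed.
Sat(EG (halt | ready)) = {t3, t6, t7}
Sat(AX (EG (halt | ready))) = {s : every successor in {t3, t6, t7}} = {t1, t7, t8}
t9 ∉ Sat(AX (EG (halt | ready))) = {t1, t7, t8}, so the formula does not hold at t9.

No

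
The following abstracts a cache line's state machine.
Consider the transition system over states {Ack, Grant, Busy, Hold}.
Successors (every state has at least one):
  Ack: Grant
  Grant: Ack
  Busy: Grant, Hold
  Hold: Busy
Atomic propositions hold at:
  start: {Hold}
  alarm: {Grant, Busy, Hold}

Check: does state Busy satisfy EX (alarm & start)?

Sat(alarm & start) = {Hold}
Sat(EX (alarm & start)) = {s : some successor in {Hold}} = {Busy}
Busy ∈ Sat(EX (alarm & start)) = {Busy}, so the formula holds at Busy.

Yes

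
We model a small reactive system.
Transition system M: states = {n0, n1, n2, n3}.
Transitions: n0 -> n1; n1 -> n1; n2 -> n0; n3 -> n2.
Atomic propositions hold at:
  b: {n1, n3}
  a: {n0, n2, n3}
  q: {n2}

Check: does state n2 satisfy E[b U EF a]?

EF a: least fixpoint, start Z0 = {n0, n2, n3}, add states with some successor in Z. Already a fixed point.
Sat(EF a) = {n0, n2, n3}
E[b U EF a]: least fixpoint, start Z0 = Sat(EF a) = {n0, n2, n3}, add states in Sat(b) with some successor in Z. Already a fixed point.
Sat(E[b U EF a]) = {n0, n2, n3}
n2 ∈ Sat(E[b U EF a]) = {n0, n2, n3}, so the formula holds at n2.

Yes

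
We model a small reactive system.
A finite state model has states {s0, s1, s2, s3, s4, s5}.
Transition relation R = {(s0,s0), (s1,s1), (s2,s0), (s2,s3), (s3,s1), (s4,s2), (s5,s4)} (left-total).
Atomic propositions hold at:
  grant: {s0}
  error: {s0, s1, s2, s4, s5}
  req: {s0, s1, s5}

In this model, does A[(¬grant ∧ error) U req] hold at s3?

Sat(¬grant) = {s1, s2, s3, s4, s5}
Sat(¬grant ∧ error) = {s1, s2, s4, s5}
A[(¬grant ∧ error) U req]: least fixpoint, start Z0 = Sat(req) = {s0, s1, s5}, add states in Sat(¬grant ∧ error) with every successor in Z. Already a fixed point.
Sat(A[(¬grant ∧ error) U req]) = {s0, s1, s5}
s3 ∉ Sat(A[(¬grant ∧ error) U req]) = {s0, s1, s5}, so the formula does not hold at s3.

No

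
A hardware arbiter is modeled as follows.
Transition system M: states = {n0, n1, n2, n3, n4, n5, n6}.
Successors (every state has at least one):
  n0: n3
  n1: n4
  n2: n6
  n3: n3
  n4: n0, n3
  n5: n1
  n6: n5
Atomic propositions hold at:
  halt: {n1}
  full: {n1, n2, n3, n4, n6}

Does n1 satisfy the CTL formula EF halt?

EF halt: least fixpoint, start Z0 = {n1}, add states with some successor in Z. Z1 = {n1, n5}; Z2 = {n1, n5, n6}; Z3 = {n1, n2, n5, n6}; fixed.
Sat(EF halt) = {n1, n2, n5, n6}
n1 ∈ Sat(EF halt) = {n1, n2, n5, n6}, so the formula holds at n1.

Yes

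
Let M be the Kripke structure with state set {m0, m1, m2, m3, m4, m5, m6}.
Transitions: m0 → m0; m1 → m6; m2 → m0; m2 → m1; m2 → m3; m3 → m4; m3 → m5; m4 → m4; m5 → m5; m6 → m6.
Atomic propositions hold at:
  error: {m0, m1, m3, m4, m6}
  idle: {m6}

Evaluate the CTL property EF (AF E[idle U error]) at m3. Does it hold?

E[idle U error]: least fixpoint, start Z0 = Sat(error) = {m0, m1, m3, m4, m6}, add states in Sat(idle) with some successor in Z. Already a fixed point.
Sat(E[idle U error]) = {m0, m1, m3, m4, m6}
AF E[idle U error]: least fixpoint, start Z0 = {m0, m1, m3, m4, m6}, add states with every successor in Z. Z1 = {m0, m1, m2, m3, m4, m6}; fixed.
Sat(AF E[idle U error]) = {m0, m1, m2, m3, m4, m6}
EF (AF E[idle U error]): least fixpoint, start Z0 = {m0, m1, m2, m3, m4, m6}, add states with some successor in Z. Already a fixed point.
Sat(EF (AF E[idle U error])) = {m0, m1, m2, m3, m4, m6}
m3 ∈ Sat(EF (AF E[idle U error])) = {m0, m1, m2, m3, m4, m6}, so the formula holds at m3.

Yes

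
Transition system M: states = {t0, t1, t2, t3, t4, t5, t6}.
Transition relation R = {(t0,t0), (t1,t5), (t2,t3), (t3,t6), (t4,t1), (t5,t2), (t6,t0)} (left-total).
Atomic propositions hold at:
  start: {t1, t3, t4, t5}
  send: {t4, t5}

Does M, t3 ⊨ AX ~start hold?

Yes

Sat(~start) = {t0, t2, t6}
Sat(AX ~start) = {s : every successor in {t0, t2, t6}} = {t0, t3, t5, t6}
t3 ∈ Sat(AX ~start) = {t0, t3, t5, t6}, so the formula holds at t3.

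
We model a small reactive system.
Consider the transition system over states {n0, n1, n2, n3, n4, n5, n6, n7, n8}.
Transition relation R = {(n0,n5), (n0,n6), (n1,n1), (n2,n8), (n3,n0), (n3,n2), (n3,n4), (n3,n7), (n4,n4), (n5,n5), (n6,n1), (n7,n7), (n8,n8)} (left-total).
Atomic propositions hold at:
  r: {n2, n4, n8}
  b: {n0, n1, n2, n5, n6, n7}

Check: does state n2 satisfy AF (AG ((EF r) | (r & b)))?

EF r: least fixpoint, start Z0 = {n2, n4, n8}, add states with some successor in Z. Z1 = {n2, n3, n4, n8}; fixed.
Sat(EF r) = {n2, n3, n4, n8}
Sat(r & b) = {n2}
Sat((EF r) | (r & b)) = {n2, n3, n4, n8}
AG ((EF r) | (r & b)): greatest fixpoint, start Z0 = {n2, n3, n4, n8}, keep only states in Sat with every successor in Z. Z1 = {n2, n4, n8}; fixed.
Sat(AG ((EF r) | (r & b))) = {n2, n4, n8}
AF (AG ((EF r) | (r & b))): least fixpoint, start Z0 = {n2, n4, n8}, add states with every successor in Z. Already a fixed point.
Sat(AF (AG ((EF r) | (r & b)))) = {n2, n4, n8}
n2 ∈ Sat(AF (AG ((EF r) | (r & b)))) = {n2, n4, n8}, so the formula holds at n2.

Yes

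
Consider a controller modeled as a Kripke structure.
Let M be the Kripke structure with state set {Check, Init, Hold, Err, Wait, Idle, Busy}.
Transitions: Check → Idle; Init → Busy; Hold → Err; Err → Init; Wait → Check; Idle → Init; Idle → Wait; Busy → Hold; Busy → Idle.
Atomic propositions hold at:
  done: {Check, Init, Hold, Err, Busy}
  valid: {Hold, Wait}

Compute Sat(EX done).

{Init, Hold, Err, Wait, Idle, Busy}

Sat(EX done) = {s : some successor in {Check, Init, Hold, Err, Busy}} = {Init, Hold, Err, Wait, Idle, Busy}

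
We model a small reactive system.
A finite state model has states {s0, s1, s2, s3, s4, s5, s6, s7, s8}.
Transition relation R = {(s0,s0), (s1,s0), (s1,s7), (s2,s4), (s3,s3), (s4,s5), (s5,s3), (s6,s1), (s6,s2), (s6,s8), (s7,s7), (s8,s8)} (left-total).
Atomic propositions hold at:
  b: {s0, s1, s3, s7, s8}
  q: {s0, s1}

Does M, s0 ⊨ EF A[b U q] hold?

A[b U q]: least fixpoint, start Z0 = Sat(q) = {s0, s1}, add states in Sat(b) with every successor in Z. Already a fixed point.
Sat(A[b U q]) = {s0, s1}
EF A[b U q]: least fixpoint, start Z0 = {s0, s1}, add states with some successor in Z. Z1 = {s0, s1, s6}; fixed.
Sat(EF A[b U q]) = {s0, s1, s6}
s0 ∈ Sat(EF A[b U q]) = {s0, s1, s6}, so the formula holds at s0.

Yes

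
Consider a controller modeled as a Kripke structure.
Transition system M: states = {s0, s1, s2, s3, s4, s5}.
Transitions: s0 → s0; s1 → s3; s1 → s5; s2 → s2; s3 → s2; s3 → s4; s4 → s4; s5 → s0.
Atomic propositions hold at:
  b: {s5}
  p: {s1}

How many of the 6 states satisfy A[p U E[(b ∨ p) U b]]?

2

Sat(b ∨ p) = {s1, s5}
E[(b ∨ p) U b]: least fixpoint, start Z0 = Sat(b) = {s5}, add states in Sat(b ∨ p) with some successor in Z. Z1 = {s1, s5}; fixed.
Sat(E[(b ∨ p) U b]) = {s1, s5}
A[p U E[(b ∨ p) U b]]: least fixpoint, start Z0 = Sat(E[(b ∨ p) U b]) = {s1, s5}, add states in Sat(p) with every successor in Z. Already a fixed point.
Sat(A[p U E[(b ∨ p) U b]]) = {s1, s5}
|Sat(A[p U E[(b ∨ p) U b]])| = |{s1, s5}| = 2.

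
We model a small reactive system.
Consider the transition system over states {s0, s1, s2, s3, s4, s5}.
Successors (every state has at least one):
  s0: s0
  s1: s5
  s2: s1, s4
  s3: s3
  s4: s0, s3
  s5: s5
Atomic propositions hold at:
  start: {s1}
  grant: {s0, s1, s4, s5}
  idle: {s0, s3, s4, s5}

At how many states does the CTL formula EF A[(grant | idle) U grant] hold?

Sat(grant | idle) = {s0, s1, s3, s4, s5}
A[(grant | idle) U grant]: least fixpoint, start Z0 = Sat(grant) = {s0, s1, s4, s5}, add states in Sat(grant | idle) with every successor in Z. Already a fixed point.
Sat(A[(grant | idle) U grant]) = {s0, s1, s4, s5}
EF A[(grant | idle) U grant]: least fixpoint, start Z0 = {s0, s1, s4, s5}, add states with some successor in Z. Z1 = {s0, s1, s2, s4, s5}; fixed.
Sat(EF A[(grant | idle) U grant]) = {s0, s1, s2, s4, s5}
|Sat(EF A[(grant | idle) U grant])| = |{s0, s1, s2, s4, s5}| = 5.

5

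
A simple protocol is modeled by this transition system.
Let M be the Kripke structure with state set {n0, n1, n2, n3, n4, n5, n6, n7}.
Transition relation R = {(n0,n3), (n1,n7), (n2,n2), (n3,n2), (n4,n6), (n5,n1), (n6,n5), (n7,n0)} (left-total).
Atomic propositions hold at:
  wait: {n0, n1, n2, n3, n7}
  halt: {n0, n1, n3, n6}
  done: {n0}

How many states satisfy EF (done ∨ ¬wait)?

Sat(¬wait) = {n4, n5, n6}
Sat(done ∨ ¬wait) = {n0, n4, n5, n6}
EF (done ∨ ¬wait): least fixpoint, start Z0 = {n0, n4, n5, n6}, add states with some successor in Z. Z1 = {n0, n4, n5, n6, n7}; Z2 = {n0, n1, n4, n5, n6, n7}; fixed.
Sat(EF (done ∨ ¬wait)) = {n0, n1, n4, n5, n6, n7}
|Sat(EF (done ∨ ¬wait))| = |{n0, n1, n4, n5, n6, n7}| = 6.

6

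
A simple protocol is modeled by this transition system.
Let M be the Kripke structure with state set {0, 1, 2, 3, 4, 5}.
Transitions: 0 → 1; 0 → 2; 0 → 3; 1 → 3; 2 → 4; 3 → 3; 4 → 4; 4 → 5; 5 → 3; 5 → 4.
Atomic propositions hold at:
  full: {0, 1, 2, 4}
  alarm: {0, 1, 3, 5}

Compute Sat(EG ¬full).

Sat(¬full) = {3, 5}
EG ¬full: greatest fixpoint, start Z0 = {3, 5}, keep only states in Sat with some successor in Z. Already a fixed point.
Sat(EG ¬full) = {3, 5}

{3, 5}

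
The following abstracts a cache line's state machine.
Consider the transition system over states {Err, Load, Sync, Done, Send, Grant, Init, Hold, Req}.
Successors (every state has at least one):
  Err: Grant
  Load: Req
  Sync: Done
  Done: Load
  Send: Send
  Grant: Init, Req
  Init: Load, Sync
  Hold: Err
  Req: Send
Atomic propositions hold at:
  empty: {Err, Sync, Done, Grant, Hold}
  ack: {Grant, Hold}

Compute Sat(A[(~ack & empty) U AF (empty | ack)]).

{Err, Sync, Done, Grant, Hold}

Sat(~ack) = {Err, Load, Sync, Done, Send, Init, Req}
Sat(~ack & empty) = {Err, Sync, Done}
Sat(empty | ack) = {Err, Sync, Done, Grant, Hold}
AF (empty | ack): least fixpoint, start Z0 = {Err, Sync, Done, Grant, Hold}, add states with every successor in Z. Already a fixed point.
Sat(AF (empty | ack)) = {Err, Sync, Done, Grant, Hold}
A[(~ack & empty) U AF (empty | ack)]: least fixpoint, start Z0 = Sat(AF (empty | ack)) = {Err, Sync, Done, Grant, Hold}, add states in Sat(~ack & empty) with every successor in Z. Already a fixed point.
Sat(A[(~ack & empty) U AF (empty | ack)]) = {Err, Sync, Done, Grant, Hold}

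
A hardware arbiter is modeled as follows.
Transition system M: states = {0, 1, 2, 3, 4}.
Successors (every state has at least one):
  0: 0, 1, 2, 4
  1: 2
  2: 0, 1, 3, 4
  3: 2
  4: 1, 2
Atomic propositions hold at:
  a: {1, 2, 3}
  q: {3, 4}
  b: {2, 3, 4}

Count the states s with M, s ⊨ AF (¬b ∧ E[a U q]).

Sat(¬b) = {0, 1}
E[a U q]: least fixpoint, start Z0 = Sat(q) = {3, 4}, add states in Sat(a) with some successor in Z. Z1 = {2, 3, 4}; Z2 = {1, 2, 3, 4}; fixed.
Sat(E[a U q]) = {1, 2, 3, 4}
Sat(¬b ∧ E[a U q]) = {1}
AF (¬b ∧ E[a U q]): least fixpoint, start Z0 = {1}, add states with every successor in Z. Already a fixed point.
Sat(AF (¬b ∧ E[a U q])) = {1}
|Sat(AF (¬b ∧ E[a U q]))| = |{1}| = 1.

1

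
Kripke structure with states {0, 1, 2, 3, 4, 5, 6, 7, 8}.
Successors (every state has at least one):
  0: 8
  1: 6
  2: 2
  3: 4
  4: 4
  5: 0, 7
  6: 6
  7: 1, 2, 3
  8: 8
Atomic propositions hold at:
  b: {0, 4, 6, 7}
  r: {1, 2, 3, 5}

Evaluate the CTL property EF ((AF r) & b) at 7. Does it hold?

AF r: least fixpoint, start Z0 = {1, 2, 3, 5}, add states with every successor in Z. Z1 = {1, 2, 3, 5, 7}; fixed.
Sat(AF r) = {1, 2, 3, 5, 7}
Sat((AF r) & b) = {7}
EF ((AF r) & b): least fixpoint, start Z0 = {7}, add states with some successor in Z. Z1 = {5, 7}; fixed.
Sat(EF ((AF r) & b)) = {5, 7}
7 ∈ Sat(EF ((AF r) & b)) = {5, 7}, so the formula holds at 7.

Yes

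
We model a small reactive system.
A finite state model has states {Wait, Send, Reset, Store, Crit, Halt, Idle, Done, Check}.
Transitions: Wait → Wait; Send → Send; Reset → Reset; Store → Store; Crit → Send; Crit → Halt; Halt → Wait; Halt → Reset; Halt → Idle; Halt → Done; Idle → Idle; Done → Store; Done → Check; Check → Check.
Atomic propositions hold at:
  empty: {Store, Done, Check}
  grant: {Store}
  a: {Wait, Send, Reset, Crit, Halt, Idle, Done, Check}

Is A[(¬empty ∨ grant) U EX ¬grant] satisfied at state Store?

Sat(¬empty) = {Wait, Send, Reset, Crit, Halt, Idle}
Sat(¬empty ∨ grant) = {Wait, Send, Reset, Store, Crit, Halt, Idle}
Sat(¬grant) = {Wait, Send, Reset, Crit, Halt, Idle, Done, Check}
Sat(EX ¬grant) = {s : some successor in {Wait, Send, Reset, Crit, Halt, Idle, Done, Check}} = {Wait, Send, Reset, Crit, Halt, Idle, Done, Check}
A[(¬empty ∨ grant) U EX ¬grant]: least fixpoint, start Z0 = Sat(EX ¬grant) = {Wait, Send, Reset, Crit, Halt, Idle, Done, Check}, add states in Sat(¬empty ∨ grant) with every successor in Z. Already a fixed point.
Sat(A[(¬empty ∨ grant) U EX ¬grant]) = {Wait, Send, Reset, Crit, Halt, Idle, Done, Check}
Store ∉ Sat(A[(¬empty ∨ grant) U EX ¬grant]) = {Wait, Send, Reset, Crit, Halt, Idle, Done, Check}, so the formula does not hold at Store.

No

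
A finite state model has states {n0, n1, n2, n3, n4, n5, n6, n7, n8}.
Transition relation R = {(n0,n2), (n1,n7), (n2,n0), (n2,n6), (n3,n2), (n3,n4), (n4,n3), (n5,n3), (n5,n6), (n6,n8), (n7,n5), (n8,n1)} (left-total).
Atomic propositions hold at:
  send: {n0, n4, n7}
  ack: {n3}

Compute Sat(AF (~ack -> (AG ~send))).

Sat(~ack) = {n0, n1, n2, n4, n5, n6, n7, n8}
Sat(~send) = {n1, n2, n3, n5, n6, n8}
AG ~send: greatest fixpoint, start Z0 = {n1, n2, n3, n5, n6, n8}, keep only states in Sat with every successor in Z. Z1 = {n5, n6, n8}; Z2 = {n6}; Z3 = ∅; fixed.
Sat(AG ~send) = ∅
Sat(~ack -> (AG ~send)) = {n3}
AF (~ack -> (AG ~send)): least fixpoint, start Z0 = {n3}, add states with every successor in Z. Z1 = {n3, n4}; fixed.
Sat(AF (~ack -> (AG ~send))) = {n3, n4}

{n3, n4}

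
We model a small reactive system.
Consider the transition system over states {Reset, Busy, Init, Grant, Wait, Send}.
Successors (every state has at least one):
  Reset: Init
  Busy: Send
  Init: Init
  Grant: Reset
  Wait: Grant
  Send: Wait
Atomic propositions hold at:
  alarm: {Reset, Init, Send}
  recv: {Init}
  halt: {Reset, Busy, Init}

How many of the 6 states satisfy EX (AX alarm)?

4

Sat(AX alarm) = {s : every successor in {Reset, Init, Send}} = {Reset, Busy, Init, Grant}
Sat(EX (AX alarm)) = {s : some successor in {Reset, Busy, Init, Grant}} = {Reset, Init, Grant, Wait}
|Sat(EX (AX alarm))| = |{Reset, Init, Grant, Wait}| = 4.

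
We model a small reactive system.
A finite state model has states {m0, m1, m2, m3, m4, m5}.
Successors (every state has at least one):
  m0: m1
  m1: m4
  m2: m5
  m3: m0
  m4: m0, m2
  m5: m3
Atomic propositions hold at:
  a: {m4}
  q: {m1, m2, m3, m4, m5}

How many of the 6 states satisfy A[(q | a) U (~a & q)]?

Sat(q | a) = {m1, m2, m3, m4, m5}
Sat(~a) = {m0, m1, m2, m3, m5}
Sat(~a & q) = {m1, m2, m3, m5}
A[(q | a) U (~a & q)]: least fixpoint, start Z0 = Sat((~a & q)) = {m1, m2, m3, m5}, add states in Sat(q | a) with every successor in Z. Already a fixed point.
Sat(A[(q | a) U (~a & q)]) = {m1, m2, m3, m5}
|Sat(A[(q | a) U (~a & q)])| = |{m1, m2, m3, m5}| = 4.

4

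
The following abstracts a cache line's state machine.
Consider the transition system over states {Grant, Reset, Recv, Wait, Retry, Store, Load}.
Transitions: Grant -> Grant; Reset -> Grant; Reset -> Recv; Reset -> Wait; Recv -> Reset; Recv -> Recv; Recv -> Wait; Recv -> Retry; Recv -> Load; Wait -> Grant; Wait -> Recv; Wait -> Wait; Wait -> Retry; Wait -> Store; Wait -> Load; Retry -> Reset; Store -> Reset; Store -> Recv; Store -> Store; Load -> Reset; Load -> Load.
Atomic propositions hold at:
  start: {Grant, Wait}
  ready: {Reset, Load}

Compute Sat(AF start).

{Grant, Wait}

AF start: least fixpoint, start Z0 = {Grant, Wait}, add states with every successor in Z. Already a fixed point.
Sat(AF start) = {Grant, Wait}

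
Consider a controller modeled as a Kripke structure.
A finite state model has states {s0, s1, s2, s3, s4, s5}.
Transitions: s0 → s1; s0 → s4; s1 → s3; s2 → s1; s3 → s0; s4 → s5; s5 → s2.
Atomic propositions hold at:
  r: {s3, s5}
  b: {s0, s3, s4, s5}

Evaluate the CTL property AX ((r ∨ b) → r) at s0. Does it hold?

No

Sat(r ∨ b) = {s0, s3, s4, s5}
Sat((r ∨ b) → r) = {s1, s2, s3, s5}
Sat(AX ((r ∨ b) → r)) = {s : every successor in {s1, s2, s3, s5}} = {s1, s2, s4, s5}
s0 ∉ Sat(AX ((r ∨ b) → r)) = {s1, s2, s4, s5}, so the formula does not hold at s0.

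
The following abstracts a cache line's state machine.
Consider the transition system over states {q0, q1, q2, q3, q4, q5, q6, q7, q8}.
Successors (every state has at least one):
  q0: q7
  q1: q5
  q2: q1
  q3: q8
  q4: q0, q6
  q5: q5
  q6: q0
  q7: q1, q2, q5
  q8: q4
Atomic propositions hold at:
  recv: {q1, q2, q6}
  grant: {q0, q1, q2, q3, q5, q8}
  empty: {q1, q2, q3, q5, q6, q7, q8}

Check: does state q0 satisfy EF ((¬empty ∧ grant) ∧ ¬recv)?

Sat(¬empty) = {q0, q4}
Sat(¬empty ∧ grant) = {q0}
Sat(¬recv) = {q0, q3, q4, q5, q7, q8}
Sat((¬empty ∧ grant) ∧ ¬recv) = {q0}
EF ((¬empty ∧ grant) ∧ ¬recv): least fixpoint, start Z0 = {q0}, add states with some successor in Z. Z1 = {q0, q4, q6}; Z2 = {q0, q4, q6, q8}; Z3 = {q0, q3, q4, q6, q8}; fixed.
Sat(EF ((¬empty ∧ grant) ∧ ¬recv)) = {q0, q3, q4, q6, q8}
q0 ∈ Sat(EF ((¬empty ∧ grant) ∧ ¬recv)) = {q0, q3, q4, q6, q8}, so the formula holds at q0.

Yes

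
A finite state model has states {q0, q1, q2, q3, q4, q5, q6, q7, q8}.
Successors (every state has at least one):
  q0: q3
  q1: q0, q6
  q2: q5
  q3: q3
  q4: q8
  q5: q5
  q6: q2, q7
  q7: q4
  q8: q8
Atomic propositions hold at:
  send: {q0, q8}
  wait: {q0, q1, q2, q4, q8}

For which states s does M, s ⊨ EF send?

{q0, q1, q4, q6, q7, q8}

EF send: least fixpoint, start Z0 = {q0, q8}, add states with some successor in Z. Z1 = {q0, q1, q4, q8}; Z2 = {q0, q1, q4, q7, q8}; Z3 = {q0, q1, q4, q6, q7, q8}; fixed.
Sat(EF send) = {q0, q1, q4, q6, q7, q8}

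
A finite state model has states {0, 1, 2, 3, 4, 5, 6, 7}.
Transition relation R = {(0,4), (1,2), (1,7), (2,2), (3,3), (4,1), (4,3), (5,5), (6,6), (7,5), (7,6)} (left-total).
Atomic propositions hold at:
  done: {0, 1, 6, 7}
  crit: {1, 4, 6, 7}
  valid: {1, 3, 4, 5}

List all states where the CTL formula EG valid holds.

{3, 4, 5}

EG valid: greatest fixpoint, start Z0 = {1, 3, 4, 5}, keep only states in Sat with some successor in Z. Z1 = {3, 4, 5}; fixed.
Sat(EG valid) = {3, 4, 5}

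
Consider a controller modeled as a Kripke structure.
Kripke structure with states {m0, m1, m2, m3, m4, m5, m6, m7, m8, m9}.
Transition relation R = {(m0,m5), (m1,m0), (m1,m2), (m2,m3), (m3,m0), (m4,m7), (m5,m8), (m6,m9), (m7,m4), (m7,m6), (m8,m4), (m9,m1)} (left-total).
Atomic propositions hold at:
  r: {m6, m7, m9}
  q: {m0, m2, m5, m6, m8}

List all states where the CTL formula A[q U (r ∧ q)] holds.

Sat(r ∧ q) = {m6}
A[q U (r ∧ q)]: least fixpoint, start Z0 = Sat((r ∧ q)) = {m6}, add states in Sat(q) with every successor in Z. Already a fixed point.
Sat(A[q U (r ∧ q)]) = {m6}

{m6}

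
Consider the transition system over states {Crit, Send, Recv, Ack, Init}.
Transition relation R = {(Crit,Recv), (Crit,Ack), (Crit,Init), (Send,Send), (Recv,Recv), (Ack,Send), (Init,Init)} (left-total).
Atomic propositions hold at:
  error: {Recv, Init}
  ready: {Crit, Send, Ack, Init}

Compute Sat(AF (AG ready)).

AG ready: greatest fixpoint, start Z0 = {Crit, Send, Ack, Init}, keep only states in Sat with every successor in Z. Z1 = {Send, Ack, Init}; fixed.
Sat(AG ready) = {Send, Ack, Init}
AF (AG ready): least fixpoint, start Z0 = {Send, Ack, Init}, add states with every successor in Z. Already a fixed point.
Sat(AF (AG ready)) = {Send, Ack, Init}

{Send, Ack, Init}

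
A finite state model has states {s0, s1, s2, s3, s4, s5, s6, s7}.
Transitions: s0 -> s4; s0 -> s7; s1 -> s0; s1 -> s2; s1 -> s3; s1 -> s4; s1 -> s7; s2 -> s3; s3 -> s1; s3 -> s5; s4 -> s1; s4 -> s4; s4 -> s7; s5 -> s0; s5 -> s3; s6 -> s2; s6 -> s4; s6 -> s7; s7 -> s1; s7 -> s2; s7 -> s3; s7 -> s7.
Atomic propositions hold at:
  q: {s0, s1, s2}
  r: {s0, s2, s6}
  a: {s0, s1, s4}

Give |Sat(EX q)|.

6

Sat(EX q) = {s : some successor in {s0, s1, s2}} = {s1, s3, s4, s5, s6, s7}
|Sat(EX q)| = |{s1, s3, s4, s5, s6, s7}| = 6.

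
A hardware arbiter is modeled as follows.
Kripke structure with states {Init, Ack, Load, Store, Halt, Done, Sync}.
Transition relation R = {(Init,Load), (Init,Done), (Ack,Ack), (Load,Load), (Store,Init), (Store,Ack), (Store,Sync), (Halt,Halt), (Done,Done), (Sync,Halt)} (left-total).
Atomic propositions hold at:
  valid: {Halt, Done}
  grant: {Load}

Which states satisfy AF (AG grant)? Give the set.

AG grant: greatest fixpoint, start Z0 = {Load}, keep only states in Sat with every successor in Z. Already a fixed point.
Sat(AG grant) = {Load}
AF (AG grant): least fixpoint, start Z0 = {Load}, add states with every successor in Z. Already a fixed point.
Sat(AF (AG grant)) = {Load}

{Load}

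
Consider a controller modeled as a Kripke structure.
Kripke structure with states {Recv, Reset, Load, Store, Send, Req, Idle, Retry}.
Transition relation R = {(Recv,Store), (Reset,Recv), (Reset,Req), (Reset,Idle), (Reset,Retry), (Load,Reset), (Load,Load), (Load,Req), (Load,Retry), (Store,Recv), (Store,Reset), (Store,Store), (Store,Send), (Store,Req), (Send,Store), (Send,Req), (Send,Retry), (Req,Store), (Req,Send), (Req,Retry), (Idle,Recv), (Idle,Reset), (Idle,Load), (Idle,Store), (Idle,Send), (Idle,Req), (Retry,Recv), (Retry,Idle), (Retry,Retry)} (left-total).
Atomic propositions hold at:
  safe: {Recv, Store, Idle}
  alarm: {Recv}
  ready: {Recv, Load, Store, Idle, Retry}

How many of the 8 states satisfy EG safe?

EG safe: greatest fixpoint, start Z0 = {Recv, Store, Idle}, keep only states in Sat with some successor in Z. Already a fixed point.
Sat(EG safe) = {Recv, Store, Idle}
|Sat(EG safe)| = |{Recv, Store, Idle}| = 3.

3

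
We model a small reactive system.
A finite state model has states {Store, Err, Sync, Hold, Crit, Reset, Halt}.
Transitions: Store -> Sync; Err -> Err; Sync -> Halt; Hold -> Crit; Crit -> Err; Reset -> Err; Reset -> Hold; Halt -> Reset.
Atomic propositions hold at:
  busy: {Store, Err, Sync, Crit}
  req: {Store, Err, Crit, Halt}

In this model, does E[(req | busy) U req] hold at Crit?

Yes

Sat(req | busy) = {Store, Err, Sync, Crit, Halt}
E[(req | busy) U req]: least fixpoint, start Z0 = Sat(req) = {Store, Err, Crit, Halt}, add states in Sat(req | busy) with some successor in Z. Z1 = {Store, Err, Sync, Crit, Halt}; fixed.
Sat(E[(req | busy) U req]) = {Store, Err, Sync, Crit, Halt}
Crit ∈ Sat(E[(req | busy) U req]) = {Store, Err, Sync, Crit, Halt}, so the formula holds at Crit.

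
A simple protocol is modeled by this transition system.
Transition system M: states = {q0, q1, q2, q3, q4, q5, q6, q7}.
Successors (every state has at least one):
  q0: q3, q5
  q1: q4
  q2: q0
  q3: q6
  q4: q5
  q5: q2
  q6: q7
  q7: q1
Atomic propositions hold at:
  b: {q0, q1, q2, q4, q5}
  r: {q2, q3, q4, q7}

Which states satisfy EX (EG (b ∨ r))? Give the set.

{q0, q1, q2, q4, q5, q6, q7}

Sat(b ∨ r) = {q0, q1, q2, q3, q4, q5, q7}
EG (b ∨ r): greatest fixpoint, start Z0 = {q0, q1, q2, q3, q4, q5, q7}, keep only states in Sat with some successor in Z. Z1 = {q0, q1, q2, q4, q5, q7}; fixed.
Sat(EG (b ∨ r)) = {q0, q1, q2, q4, q5, q7}
Sat(EX (EG (b ∨ r))) = {s : some successor in {q0, q1, q2, q4, q5, q7}} = {q0, q1, q2, q4, q5, q6, q7}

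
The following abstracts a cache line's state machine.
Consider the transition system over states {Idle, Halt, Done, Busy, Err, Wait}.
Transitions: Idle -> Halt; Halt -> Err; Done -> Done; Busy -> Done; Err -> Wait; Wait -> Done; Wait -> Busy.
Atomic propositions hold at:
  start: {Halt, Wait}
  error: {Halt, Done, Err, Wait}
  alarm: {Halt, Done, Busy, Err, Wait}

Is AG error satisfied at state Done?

AG error: greatest fixpoint, start Z0 = {Halt, Done, Err, Wait}, keep only states in Sat with every successor in Z. Z1 = {Halt, Done, Err}; Z2 = {Halt, Done}; Z3 = {Done}; fixed.
Sat(AG error) = {Done}
Done ∈ Sat(AG error) = {Done}, so the formula holds at Done.

Yes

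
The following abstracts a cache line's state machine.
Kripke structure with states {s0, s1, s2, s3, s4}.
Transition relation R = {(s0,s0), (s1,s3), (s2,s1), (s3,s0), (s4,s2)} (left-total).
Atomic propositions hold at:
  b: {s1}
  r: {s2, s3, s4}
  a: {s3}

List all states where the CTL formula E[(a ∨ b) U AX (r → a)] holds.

Sat(a ∨ b) = {s1, s3}
Sat(r → a) = {s0, s1, s3}
Sat(AX (r → a)) = {s : every successor in {s0, s1, s3}} = {s0, s1, s2, s3}
E[(a ∨ b) U AX (r → a)]: least fixpoint, start Z0 = Sat(AX (r → a)) = {s0, s1, s2, s3}, add states in Sat(a ∨ b) with some successor in Z. Already a fixed point.
Sat(E[(a ∨ b) U AX (r → a)]) = {s0, s1, s2, s3}

{s0, s1, s2, s3}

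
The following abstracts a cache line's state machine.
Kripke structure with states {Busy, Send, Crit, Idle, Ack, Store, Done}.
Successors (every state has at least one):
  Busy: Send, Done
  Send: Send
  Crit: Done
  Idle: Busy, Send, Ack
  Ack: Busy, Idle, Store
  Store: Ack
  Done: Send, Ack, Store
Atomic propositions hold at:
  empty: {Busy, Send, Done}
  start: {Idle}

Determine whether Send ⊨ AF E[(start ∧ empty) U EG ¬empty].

Sat(start ∧ empty) = ∅
Sat(¬empty) = {Crit, Idle, Ack, Store}
EG ¬empty: greatest fixpoint, start Z0 = {Crit, Idle, Ack, Store}, keep only states in Sat with some successor in Z. Z1 = {Idle, Ack, Store}; fixed.
Sat(EG ¬empty) = {Idle, Ack, Store}
E[(start ∧ empty) U EG ¬empty]: least fixpoint, start Z0 = Sat(EG ¬empty) = {Idle, Ack, Store}, add states in Sat(start ∧ empty) with some successor in Z. Already a fixed point.
Sat(E[(start ∧ empty) U EG ¬empty]) = {Idle, Ack, Store}
AF E[(start ∧ empty) U EG ¬empty]: least fixpoint, start Z0 = {Idle, Ack, Store}, add states with every successor in Z. Already a fixed point.
Sat(AF E[(start ∧ empty) U EG ¬empty]) = {Idle, Ack, Store}
Send ∉ Sat(AF E[(start ∧ empty) U EG ¬empty]) = {Idle, Ack, Store}, so the formula does not hold at Send.

No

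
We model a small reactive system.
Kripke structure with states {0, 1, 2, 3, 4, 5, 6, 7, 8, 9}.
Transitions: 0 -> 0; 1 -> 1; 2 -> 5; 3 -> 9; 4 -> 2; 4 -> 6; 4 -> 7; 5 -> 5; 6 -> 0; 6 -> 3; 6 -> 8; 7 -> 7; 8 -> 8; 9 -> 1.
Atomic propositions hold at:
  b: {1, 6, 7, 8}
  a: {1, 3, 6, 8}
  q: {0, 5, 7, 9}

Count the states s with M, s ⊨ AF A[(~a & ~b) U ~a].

7

Sat(~a) = {0, 2, 4, 5, 7, 9}
Sat(~b) = {0, 2, 3, 4, 5, 9}
Sat(~a & ~b) = {0, 2, 4, 5, 9}
A[(~a & ~b) U ~a]: least fixpoint, start Z0 = Sat(~a) = {0, 2, 4, 5, 7, 9}, add states in Sat(~a & ~b) with every successor in Z. Already a fixed point.
Sat(A[(~a & ~b) U ~a]) = {0, 2, 4, 5, 7, 9}
AF A[(~a & ~b) U ~a]: least fixpoint, start Z0 = {0, 2, 4, 5, 7, 9}, add states with every successor in Z. Z1 = {0, 2, 3, 4, 5, 7, 9}; fixed.
Sat(AF A[(~a & ~b) U ~a]) = {0, 2, 3, 4, 5, 7, 9}
|Sat(AF A[(~a & ~b) U ~a])| = |{0, 2, 3, 4, 5, 7, 9}| = 7.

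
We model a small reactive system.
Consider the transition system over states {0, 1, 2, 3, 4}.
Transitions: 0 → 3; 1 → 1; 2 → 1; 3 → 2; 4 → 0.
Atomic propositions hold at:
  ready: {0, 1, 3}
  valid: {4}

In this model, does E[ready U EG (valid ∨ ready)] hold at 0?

No

Sat(valid ∨ ready) = {0, 1, 3, 4}
EG (valid ∨ ready): greatest fixpoint, start Z0 = {0, 1, 3, 4}, keep only states in Sat with some successor in Z. Z1 = {0, 1, 4}; Z2 = {1, 4}; Z3 = {1}; fixed.
Sat(EG (valid ∨ ready)) = {1}
E[ready U EG (valid ∨ ready)]: least fixpoint, start Z0 = Sat(EG (valid ∨ ready)) = {1}, add states in Sat(ready) with some successor in Z. Already a fixed point.
Sat(E[ready U EG (valid ∨ ready)]) = {1}
0 ∉ Sat(E[ready U EG (valid ∨ ready)]) = {1}, so the formula does not hold at 0.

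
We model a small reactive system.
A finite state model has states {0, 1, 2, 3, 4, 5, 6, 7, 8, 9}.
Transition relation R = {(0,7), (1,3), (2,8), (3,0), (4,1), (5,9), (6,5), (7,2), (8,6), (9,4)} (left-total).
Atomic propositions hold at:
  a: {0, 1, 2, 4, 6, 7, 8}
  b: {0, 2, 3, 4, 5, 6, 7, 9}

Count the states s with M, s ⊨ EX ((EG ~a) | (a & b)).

5

Sat(~a) = {3, 5, 9}
EG ~a: greatest fixpoint, start Z0 = {3, 5, 9}, keep only states in Sat with some successor in Z. Z1 = {5}; Z2 = ∅; fixed.
Sat(EG ~a) = ∅
Sat(a & b) = {0, 2, 4, 6, 7}
Sat((EG ~a) | (a & b)) = {0, 2, 4, 6, 7}
Sat(EX ((EG ~a) | (a & b))) = {s : some successor in {0, 2, 4, 6, 7}} = {0, 3, 7, 8, 9}
|Sat(EX ((EG ~a) | (a & b)))| = |{0, 3, 7, 8, 9}| = 5.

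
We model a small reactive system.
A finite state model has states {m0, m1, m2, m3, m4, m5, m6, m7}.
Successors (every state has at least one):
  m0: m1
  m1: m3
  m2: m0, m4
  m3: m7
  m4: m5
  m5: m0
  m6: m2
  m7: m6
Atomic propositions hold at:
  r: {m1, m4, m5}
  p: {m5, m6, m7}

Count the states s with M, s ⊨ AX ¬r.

Sat(¬r) = {m0, m2, m3, m6, m7}
Sat(AX ¬r) = {s : every successor in {m0, m2, m3, m6, m7}} = {m1, m3, m5, m6, m7}
|Sat(AX ¬r)| = |{m1, m3, m5, m6, m7}| = 5.

5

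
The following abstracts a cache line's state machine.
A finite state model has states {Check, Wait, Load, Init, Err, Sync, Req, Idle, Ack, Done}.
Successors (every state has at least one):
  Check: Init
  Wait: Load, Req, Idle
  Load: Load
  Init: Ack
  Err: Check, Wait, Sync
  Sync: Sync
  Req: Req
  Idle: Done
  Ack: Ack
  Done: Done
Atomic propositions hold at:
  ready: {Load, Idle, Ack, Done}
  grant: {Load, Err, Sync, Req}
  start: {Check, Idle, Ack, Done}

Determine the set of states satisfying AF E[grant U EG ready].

{Check, Load, Init, Idle, Ack, Done}

EG ready: greatest fixpoint, start Z0 = {Load, Idle, Ack, Done}, keep only states in Sat with some successor in Z. Already a fixed point.
Sat(EG ready) = {Load, Idle, Ack, Done}
E[grant U EG ready]: least fixpoint, start Z0 = Sat(EG ready) = {Load, Idle, Ack, Done}, add states in Sat(grant) with some successor in Z. Already a fixed point.
Sat(E[grant U EG ready]) = {Load, Idle, Ack, Done}
AF E[grant U EG ready]: least fixpoint, start Z0 = {Load, Idle, Ack, Done}, add states with every successor in Z. Z1 = {Load, Init, Idle, Ack, Done}; Z2 = {Check, Load, Init, Idle, Ack, Done}; fixed.
Sat(AF E[grant U EG ready]) = {Check, Load, Init, Idle, Ack, Done}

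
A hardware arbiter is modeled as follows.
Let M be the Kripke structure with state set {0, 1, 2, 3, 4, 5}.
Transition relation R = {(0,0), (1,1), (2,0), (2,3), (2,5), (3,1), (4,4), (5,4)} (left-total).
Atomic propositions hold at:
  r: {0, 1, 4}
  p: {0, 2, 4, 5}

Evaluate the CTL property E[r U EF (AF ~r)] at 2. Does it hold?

Sat(~r) = {2, 3, 5}
AF ~r: least fixpoint, start Z0 = {2, 3, 5}, add states with every successor in Z. Already a fixed point.
Sat(AF ~r) = {2, 3, 5}
EF (AF ~r): least fixpoint, start Z0 = {2, 3, 5}, add states with some successor in Z. Already a fixed point.
Sat(EF (AF ~r)) = {2, 3, 5}
E[r U EF (AF ~r)]: least fixpoint, start Z0 = Sat(EF (AF ~r)) = {2, 3, 5}, add states in Sat(r) with some successor in Z. Already a fixed point.
Sat(E[r U EF (AF ~r)]) = {2, 3, 5}
2 ∈ Sat(E[r U EF (AF ~r)]) = {2, 3, 5}, so the formula holds at 2.

Yes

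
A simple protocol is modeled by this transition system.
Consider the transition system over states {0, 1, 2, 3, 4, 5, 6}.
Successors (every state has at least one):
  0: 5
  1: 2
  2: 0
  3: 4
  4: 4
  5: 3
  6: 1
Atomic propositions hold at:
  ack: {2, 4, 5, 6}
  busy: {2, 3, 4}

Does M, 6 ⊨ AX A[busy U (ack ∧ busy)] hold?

Sat(ack ∧ busy) = {2, 4}
A[busy U (ack ∧ busy)]: least fixpoint, start Z0 = Sat((ack ∧ busy)) = {2, 4}, add states in Sat(busy) with every successor in Z. Z1 = {2, 3, 4}; fixed.
Sat(A[busy U (ack ∧ busy)]) = {2, 3, 4}
Sat(AX A[busy U (ack ∧ busy)]) = {s : every successor in {2, 3, 4}} = {1, 3, 4, 5}
6 ∉ Sat(AX A[busy U (ack ∧ busy)]) = {1, 3, 4, 5}, so the formula does not hold at 6.

No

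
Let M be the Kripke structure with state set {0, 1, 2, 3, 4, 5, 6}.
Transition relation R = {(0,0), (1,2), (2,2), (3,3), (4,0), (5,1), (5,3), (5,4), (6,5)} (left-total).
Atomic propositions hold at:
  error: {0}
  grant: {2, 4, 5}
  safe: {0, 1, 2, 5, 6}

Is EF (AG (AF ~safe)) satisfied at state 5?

Yes

Sat(~safe) = {3, 4}
AF ~safe: least fixpoint, start Z0 = {3, 4}, add states with every successor in Z. Already a fixed point.
Sat(AF ~safe) = {3, 4}
AG (AF ~safe): greatest fixpoint, start Z0 = {3, 4}, keep only states in Sat with every successor in Z. Z1 = {3}; fixed.
Sat(AG (AF ~safe)) = {3}
EF (AG (AF ~safe)): least fixpoint, start Z0 = {3}, add states with some successor in Z. Z1 = {3, 5}; Z2 = {3, 5, 6}; fixed.
Sat(EF (AG (AF ~safe))) = {3, 5, 6}
5 ∈ Sat(EF (AG (AF ~safe))) = {3, 5, 6}, so the formula holds at 5.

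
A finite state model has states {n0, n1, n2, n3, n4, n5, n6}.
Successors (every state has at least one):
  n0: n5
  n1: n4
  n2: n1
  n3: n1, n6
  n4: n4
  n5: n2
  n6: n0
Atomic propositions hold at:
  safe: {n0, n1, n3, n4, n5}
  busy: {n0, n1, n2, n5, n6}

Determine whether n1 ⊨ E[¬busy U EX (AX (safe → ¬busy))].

Yes

Sat(¬busy) = {n3, n4}
Sat(safe → ¬busy) = {n2, n3, n4, n6}
Sat(AX (safe → ¬busy)) = {s : every successor in {n2, n3, n4, n6}} = {n1, n4, n5}
Sat(EX (AX (safe → ¬busy))) = {s : some successor in {n1, n4, n5}} = {n0, n1, n2, n3, n4}
E[¬busy U EX (AX (safe → ¬busy))]: least fixpoint, start Z0 = Sat(EX (AX (safe → ¬busy))) = {n0, n1, n2, n3, n4}, add states in Sat(¬busy) with some successor in Z. Already a fixed point.
Sat(E[¬busy U EX (AX (safe → ¬busy))]) = {n0, n1, n2, n3, n4}
n1 ∈ Sat(E[¬busy U EX (AX (safe → ¬busy))]) = {n0, n1, n2, n3, n4}, so the formula holds at n1.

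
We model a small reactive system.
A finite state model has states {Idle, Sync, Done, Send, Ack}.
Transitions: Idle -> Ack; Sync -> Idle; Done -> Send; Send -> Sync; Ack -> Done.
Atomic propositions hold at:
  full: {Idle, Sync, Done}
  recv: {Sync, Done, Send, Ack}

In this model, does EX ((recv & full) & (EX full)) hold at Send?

Sat(recv & full) = {Sync, Done}
Sat(EX full) = {s : some successor in {Idle, Sync, Done}} = {Sync, Send, Ack}
Sat((recv & full) & (EX full)) = {Sync}
Sat(EX ((recv & full) & (EX full))) = {s : some successor in {Sync}} = {Send}
Send ∈ Sat(EX ((recv & full) & (EX full))) = {Send}, so the formula holds at Send.

Yes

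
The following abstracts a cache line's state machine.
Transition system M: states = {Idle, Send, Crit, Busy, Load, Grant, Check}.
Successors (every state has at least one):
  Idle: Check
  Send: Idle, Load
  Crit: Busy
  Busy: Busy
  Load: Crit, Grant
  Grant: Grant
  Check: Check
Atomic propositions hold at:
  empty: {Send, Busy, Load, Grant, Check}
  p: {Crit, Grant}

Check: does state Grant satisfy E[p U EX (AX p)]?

Sat(AX p) = {s : every successor in {Crit, Grant}} = {Load, Grant}
Sat(EX (AX p)) = {s : some successor in {Load, Grant}} = {Send, Load, Grant}
E[p U EX (AX p)]: least fixpoint, start Z0 = Sat(EX (AX p)) = {Send, Load, Grant}, add states in Sat(p) with some successor in Z. Already a fixed point.
Sat(E[p U EX (AX p)]) = {Send, Load, Grant}
Grant ∈ Sat(E[p U EX (AX p)]) = {Send, Load, Grant}, so the formula holds at Grant.

Yes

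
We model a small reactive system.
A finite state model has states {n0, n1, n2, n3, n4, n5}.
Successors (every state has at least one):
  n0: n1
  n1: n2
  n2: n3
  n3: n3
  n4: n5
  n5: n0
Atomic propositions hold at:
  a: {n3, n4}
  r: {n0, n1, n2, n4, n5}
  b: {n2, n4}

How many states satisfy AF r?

5

AF r: least fixpoint, start Z0 = {n0, n1, n2, n4, n5}, add states with every successor in Z. Already a fixed point.
Sat(AF r) = {n0, n1, n2, n4, n5}
|Sat(AF r)| = |{n0, n1, n2, n4, n5}| = 5.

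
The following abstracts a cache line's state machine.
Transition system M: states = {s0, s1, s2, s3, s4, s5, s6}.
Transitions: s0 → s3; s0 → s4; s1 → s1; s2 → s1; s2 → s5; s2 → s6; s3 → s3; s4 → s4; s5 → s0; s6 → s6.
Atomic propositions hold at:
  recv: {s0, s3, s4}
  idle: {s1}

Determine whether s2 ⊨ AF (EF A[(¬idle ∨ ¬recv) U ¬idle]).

Yes

Sat(¬idle) = {s0, s2, s3, s4, s5, s6}
Sat(¬recv) = {s1, s2, s5, s6}
Sat(¬idle ∨ ¬recv) = {s0, s1, s2, s3, s4, s5, s6}
A[(¬idle ∨ ¬recv) U ¬idle]: least fixpoint, start Z0 = Sat(¬idle) = {s0, s2, s3, s4, s5, s6}, add states in Sat(¬idle ∨ ¬recv) with every successor in Z. Already a fixed point.
Sat(A[(¬idle ∨ ¬recv) U ¬idle]) = {s0, s2, s3, s4, s5, s6}
EF A[(¬idle ∨ ¬recv) U ¬idle]: least fixpoint, start Z0 = {s0, s2, s3, s4, s5, s6}, add states with some successor in Z. Already a fixed point.
Sat(EF A[(¬idle ∨ ¬recv) U ¬idle]) = {s0, s2, s3, s4, s5, s6}
AF (EF A[(¬idle ∨ ¬recv) U ¬idle]): least fixpoint, start Z0 = {s0, s2, s3, s4, s5, s6}, add states with every successor in Z. Already a fixed point.
Sat(AF (EF A[(¬idle ∨ ¬recv) U ¬idle])) = {s0, s2, s3, s4, s5, s6}
s2 ∈ Sat(AF (EF A[(¬idle ∨ ¬recv) U ¬idle])) = {s0, s2, s3, s4, s5, s6}, so the formula holds at s2.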